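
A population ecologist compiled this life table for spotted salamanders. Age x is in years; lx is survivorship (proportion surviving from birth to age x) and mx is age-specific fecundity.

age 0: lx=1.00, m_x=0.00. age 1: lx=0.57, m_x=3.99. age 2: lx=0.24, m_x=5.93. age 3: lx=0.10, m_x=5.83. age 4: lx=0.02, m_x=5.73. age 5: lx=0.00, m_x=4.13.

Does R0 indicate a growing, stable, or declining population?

growing

R0 = Σ lx·mx = 0 + 2.2743 + 1.4232 + 0.583 + 0.1146 + 0 = 4.3951
R0 > 1, so the population is growing.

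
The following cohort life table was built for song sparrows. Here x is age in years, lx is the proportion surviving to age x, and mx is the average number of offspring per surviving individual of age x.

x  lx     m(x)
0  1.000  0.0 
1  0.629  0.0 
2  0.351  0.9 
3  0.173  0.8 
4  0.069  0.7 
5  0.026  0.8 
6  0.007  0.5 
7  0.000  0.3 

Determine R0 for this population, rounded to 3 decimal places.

0.527

lx·mx by age: 0, 0, 0.3159, 0.1384, 0.0483, 0.0208, 0.0035, 0
R0 = Σ lx·mx = 0.5269 → 0.527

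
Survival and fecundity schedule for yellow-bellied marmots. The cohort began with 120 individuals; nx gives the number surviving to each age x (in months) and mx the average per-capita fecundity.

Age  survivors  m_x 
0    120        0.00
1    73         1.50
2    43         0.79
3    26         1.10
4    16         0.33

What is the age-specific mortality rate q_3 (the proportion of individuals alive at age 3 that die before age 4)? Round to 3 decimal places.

0.385

lx = nx/n0 = nx/120: 1, 0.60833…, 0.35833…, 0.21667…, 0.13333…
q_3 = (l_3 − l_4) / l_3 = (0.216667… − 0.133333…) / 0.216667…
     = 0.083333… / 0.216667… = 0.384615… → 0.385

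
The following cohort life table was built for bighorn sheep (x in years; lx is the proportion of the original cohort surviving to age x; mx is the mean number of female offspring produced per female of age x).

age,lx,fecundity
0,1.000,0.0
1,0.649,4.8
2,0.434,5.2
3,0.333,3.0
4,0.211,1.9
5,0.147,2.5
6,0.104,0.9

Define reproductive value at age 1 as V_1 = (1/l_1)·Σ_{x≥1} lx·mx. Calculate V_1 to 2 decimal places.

11.14

lx·mx for x ≥ 1: 3.1152, 2.2568, 0.999, 0.4009, 0.3675, 0.0936 → sum = 7.233
V_1 = 7.233 / l_1 = 7.233 / 0.649 = 11.144838… → 11.14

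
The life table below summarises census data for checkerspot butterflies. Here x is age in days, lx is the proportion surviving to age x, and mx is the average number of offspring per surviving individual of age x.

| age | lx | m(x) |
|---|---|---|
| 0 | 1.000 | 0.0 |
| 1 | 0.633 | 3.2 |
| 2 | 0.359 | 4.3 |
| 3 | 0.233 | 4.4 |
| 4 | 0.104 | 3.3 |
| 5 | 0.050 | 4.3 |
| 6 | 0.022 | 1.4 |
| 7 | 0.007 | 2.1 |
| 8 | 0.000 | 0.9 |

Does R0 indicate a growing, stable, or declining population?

growing

R0 = Σ lx·mx = 0 + 2.0256 + 1.5437 + 1.0252 + 0.3432 + 0.215 + 0.0308 + 0.0147 + 0 = 5.1982
R0 > 1, so the population is growing.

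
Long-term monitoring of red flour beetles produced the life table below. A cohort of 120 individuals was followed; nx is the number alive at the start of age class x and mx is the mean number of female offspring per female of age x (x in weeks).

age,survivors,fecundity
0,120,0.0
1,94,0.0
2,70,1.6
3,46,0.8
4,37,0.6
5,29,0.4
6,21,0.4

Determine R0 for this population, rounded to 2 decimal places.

lx = nx/n0 = nx/120: 1, 0.78333…, 0.58333…, 0.38333…, 0.30833…, 0.24167…, 0.175
lx·mx by age: 0, 0, 0.933333…, 0.306667…, 0.185…, 0.096667…, 0.07
R0 = Σ lx·mx = 1.591667… → 1.59

1.59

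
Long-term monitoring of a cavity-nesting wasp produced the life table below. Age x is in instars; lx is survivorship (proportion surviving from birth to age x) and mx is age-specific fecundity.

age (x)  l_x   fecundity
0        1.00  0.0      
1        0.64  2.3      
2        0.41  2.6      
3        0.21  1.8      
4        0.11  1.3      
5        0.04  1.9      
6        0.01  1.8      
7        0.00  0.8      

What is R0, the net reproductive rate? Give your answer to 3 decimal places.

lx·mx by age: 0, 1.472, 1.066, 0.378, 0.143, 0.076, 0.018, 0
R0 = Σ lx·mx = 3.153 → 3.153

3.153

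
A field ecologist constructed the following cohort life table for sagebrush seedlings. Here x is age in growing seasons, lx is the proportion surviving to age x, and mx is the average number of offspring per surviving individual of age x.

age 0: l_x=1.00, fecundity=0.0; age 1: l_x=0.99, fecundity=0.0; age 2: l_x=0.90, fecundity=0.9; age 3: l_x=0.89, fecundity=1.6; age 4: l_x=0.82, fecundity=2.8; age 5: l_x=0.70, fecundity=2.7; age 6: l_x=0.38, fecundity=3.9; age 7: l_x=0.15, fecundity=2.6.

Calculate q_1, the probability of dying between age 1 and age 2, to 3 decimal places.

q_1 = (l_1 − l_2) / l_1 = (0.99 − 0.9) / 0.99
     = 0.09 / 0.99 = 0.090909… → 0.091

0.091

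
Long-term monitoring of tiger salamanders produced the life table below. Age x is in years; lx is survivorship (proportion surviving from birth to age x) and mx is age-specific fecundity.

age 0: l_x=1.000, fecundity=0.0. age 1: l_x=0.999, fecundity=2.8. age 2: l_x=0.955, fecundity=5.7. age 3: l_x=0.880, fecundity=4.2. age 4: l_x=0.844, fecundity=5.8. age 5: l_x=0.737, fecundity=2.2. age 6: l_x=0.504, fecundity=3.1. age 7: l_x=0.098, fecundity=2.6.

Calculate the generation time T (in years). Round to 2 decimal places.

lx·mx: 0, 2.7972, 5.4435, 3.696, 4.8952, 1.6214, 1.5624, 0.2548 → R0 = 20.2705
x·lx·mx: 0, 2.7972, 10.887, 11.088, 19.5808, 8.107, 9.3744, 1.7836 → Σ = 63.618
T = 63.618 / 20.2705 = 3.138452… → 3.14

3.14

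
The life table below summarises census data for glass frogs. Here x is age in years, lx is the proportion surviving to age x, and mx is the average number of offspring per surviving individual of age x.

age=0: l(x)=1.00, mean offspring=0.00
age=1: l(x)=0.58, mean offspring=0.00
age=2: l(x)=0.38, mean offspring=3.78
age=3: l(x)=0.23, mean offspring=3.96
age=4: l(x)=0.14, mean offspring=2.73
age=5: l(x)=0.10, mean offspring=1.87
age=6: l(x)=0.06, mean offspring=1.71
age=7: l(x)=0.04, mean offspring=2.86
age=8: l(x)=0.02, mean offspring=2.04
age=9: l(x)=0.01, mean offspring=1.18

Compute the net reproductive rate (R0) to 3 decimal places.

lx·mx by age: 0, 0, 1.4364, 0.9108, 0.3822, 0.187, 0.1026, 0.1144, 0.0408, 0.0118
R0 = Σ lx·mx = 3.186 → 3.186

3.186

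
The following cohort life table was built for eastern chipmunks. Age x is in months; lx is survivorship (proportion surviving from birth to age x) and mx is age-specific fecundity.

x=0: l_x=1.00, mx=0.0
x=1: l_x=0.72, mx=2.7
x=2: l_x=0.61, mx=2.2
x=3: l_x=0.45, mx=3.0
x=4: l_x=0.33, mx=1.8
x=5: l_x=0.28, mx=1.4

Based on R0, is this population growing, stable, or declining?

R0 = Σ lx·mx = 0 + 1.944 + 1.342 + 1.35 + 0.594 + 0.392 = 5.622
R0 > 1, so the population is growing.

growing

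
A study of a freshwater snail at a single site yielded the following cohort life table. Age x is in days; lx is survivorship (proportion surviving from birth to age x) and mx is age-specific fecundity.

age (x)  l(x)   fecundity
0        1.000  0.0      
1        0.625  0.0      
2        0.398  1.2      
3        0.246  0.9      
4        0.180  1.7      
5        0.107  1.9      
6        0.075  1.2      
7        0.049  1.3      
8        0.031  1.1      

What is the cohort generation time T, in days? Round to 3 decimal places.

lx·mx: 0, 0, 0.4776, 0.2214, 0.306, 0.2033, 0.09, 0.0637, 0.0341 → R0 = 1.3961
x·lx·mx: 0, 0, 0.9552, 0.6642, 1.224, 1.0165, 0.54, 0.4459, 0.2728 → Σ = 5.1186
T = 5.1186 / 1.3961 = 3.666356… → 3.666

3.666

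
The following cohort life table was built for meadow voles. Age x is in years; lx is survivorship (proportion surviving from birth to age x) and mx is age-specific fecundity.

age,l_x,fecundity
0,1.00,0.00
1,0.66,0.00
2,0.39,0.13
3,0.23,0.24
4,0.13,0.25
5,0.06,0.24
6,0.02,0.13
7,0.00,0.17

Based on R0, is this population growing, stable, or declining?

declining

R0 = Σ lx·mx = 0 + 0 + 0.0507 + 0.0552 + 0.0325 + 0.0144 + 0.0026 + 0 = 0.1554
R0 < 1, so the population is declining.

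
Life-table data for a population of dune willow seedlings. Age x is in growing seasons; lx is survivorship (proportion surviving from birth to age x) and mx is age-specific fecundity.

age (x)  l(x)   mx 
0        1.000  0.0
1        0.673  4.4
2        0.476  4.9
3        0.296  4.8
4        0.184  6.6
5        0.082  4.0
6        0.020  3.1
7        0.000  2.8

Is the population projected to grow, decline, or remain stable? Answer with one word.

R0 = Σ lx·mx = 0 + 2.9612 + 2.3324 + 1.4208 + 1.2144 + 0.328 + 0.062 + 0 = 8.3188
R0 > 1, so the population is growing.

growing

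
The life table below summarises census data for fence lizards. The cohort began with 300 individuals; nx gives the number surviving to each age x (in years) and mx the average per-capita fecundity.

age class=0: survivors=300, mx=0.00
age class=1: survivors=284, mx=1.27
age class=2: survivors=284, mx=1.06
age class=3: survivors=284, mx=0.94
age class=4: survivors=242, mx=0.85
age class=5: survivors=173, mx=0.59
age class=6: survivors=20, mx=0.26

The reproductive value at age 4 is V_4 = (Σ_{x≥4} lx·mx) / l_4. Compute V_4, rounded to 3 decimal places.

1.293

lx = nx/n0 = nx/300: 1, 0.94667…, 0.94667…, 0.94667…, 0.80667…, 0.57667…, 0.06667…
lx·mx for x ≥ 4: 0.685667…, 0.340233…, 0.017333… → sum = 1.043233…
V_4 = 1.043233… / l_4 = 1.043233… / 0.806667… = 1.293264… → 1.293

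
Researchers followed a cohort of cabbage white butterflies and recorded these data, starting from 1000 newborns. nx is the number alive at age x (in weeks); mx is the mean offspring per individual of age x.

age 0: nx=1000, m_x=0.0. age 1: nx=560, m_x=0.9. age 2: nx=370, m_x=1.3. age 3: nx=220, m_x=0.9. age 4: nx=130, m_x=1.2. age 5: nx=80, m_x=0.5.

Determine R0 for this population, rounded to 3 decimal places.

lx = nx/n0 = nx/1000: 1, 0.56, 0.37, 0.22, 0.13, 0.08
lx·mx by age: 0, 0.504, 0.481, 0.198, 0.156, 0.04
R0 = Σ lx·mx = 1.379 → 1.379

1.379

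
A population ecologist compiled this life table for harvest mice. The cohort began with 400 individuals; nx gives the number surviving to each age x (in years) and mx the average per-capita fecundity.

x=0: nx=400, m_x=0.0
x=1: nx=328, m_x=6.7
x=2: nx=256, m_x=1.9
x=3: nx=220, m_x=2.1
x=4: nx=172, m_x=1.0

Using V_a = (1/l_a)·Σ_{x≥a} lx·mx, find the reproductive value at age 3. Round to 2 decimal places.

2.88

lx = nx/n0 = nx/400: 1, 0.82, 0.64, 0.55, 0.43
lx·mx for x ≥ 3: 1.155, 0.43 → sum = 1.585
V_3 = 1.585 / l_3 = 1.585 / 0.55 = 2.881818… → 2.88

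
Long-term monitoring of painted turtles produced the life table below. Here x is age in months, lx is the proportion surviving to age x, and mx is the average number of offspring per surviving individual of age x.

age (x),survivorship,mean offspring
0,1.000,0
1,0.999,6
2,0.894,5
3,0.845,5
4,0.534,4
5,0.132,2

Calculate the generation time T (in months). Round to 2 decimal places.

lx·mx: 0, 5.994, 4.47, 4.225, 2.136, 0.264 → R0 = 17.089
x·lx·mx: 0, 5.994, 8.94, 12.675, 8.544, 1.32 → Σ = 37.473
T = 37.473 / 17.089 = 2.192814… → 2.19

2.19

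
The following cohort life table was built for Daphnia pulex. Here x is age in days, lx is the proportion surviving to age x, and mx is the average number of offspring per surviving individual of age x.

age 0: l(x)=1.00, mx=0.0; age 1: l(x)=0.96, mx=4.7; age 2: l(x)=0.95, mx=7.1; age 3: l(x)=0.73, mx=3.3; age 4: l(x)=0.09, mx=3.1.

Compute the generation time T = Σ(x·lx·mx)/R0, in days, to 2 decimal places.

lx·mx: 0, 4.512, 6.745, 2.409, 0.279 → R0 = 13.945
x·lx·mx: 0, 4.512, 13.49, 7.227, 1.116 → Σ = 26.345
T = 26.345 / 13.945 = 1.889208… → 1.89

1.89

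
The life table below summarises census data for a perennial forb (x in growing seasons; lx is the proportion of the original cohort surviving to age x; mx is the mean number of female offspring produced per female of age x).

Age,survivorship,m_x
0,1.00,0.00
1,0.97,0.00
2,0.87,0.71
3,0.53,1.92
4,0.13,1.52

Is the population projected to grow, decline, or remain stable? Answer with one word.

R0 = Σ lx·mx = 0 + 0 + 0.6177 + 1.0176 + 0.1976 = 1.8329
R0 > 1, so the population is growing.

growing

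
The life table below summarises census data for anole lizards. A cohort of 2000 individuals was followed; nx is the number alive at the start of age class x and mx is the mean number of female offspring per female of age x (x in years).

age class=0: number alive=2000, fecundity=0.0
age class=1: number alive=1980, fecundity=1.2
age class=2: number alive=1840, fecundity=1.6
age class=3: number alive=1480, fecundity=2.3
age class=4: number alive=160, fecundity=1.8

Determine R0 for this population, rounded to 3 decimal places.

lx = nx/n0 = nx/2000: 1, 0.99, 0.92, 0.74, 0.08
lx·mx by age: 0, 1.188, 1.472, 1.702, 0.144
R0 = Σ lx·mx = 4.506 → 4.506

4.506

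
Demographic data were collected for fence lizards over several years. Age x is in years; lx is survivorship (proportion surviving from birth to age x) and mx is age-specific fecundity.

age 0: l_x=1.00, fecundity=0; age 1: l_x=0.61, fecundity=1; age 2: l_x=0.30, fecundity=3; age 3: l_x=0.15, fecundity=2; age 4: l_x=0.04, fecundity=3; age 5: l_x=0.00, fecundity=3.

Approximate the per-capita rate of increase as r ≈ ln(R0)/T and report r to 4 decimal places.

R0 = Σ lx·mx = 0 + 0.61 + 0.9 + 0.3 + 0.12 + 0 = 1.93
Σ x·lx·mx = 3.79; T = 3.79/1.93 = 1.96373…
r ≈ ln(R0)/T = ln(1.93)/1.96373… = 0.334832… → 0.3348

0.3348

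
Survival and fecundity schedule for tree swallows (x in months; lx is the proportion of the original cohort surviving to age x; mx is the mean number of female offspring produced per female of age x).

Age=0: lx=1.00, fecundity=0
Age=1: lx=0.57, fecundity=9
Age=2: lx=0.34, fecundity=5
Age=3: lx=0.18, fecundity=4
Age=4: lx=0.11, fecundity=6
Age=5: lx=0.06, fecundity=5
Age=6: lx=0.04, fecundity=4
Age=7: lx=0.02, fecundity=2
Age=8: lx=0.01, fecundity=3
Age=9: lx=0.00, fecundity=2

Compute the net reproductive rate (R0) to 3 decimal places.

8.740

lx·mx by age: 0, 5.13, 1.7, 0.72, 0.66, 0.3, 0.16, 0.04, 0.03, 0
R0 = Σ lx·mx = 8.74 → 8.740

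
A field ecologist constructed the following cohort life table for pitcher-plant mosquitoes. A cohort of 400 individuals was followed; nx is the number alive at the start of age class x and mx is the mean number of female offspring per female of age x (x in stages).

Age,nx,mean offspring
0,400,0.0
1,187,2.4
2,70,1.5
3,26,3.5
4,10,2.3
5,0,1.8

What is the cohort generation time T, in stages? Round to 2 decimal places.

1.53

lx = nx/n0 = nx/400: 1, 0.4675, 0.175, 0.065, 0.025, 0
lx·mx: 0, 1.122, 0.2625, 0.2275, 0.0575, 0 → R0 = 1.6695
x·lx·mx: 0, 1.122, 0.525, 0.6825, 0.23, 0 → Σ = 2.5595
T = 2.5595 / 1.6695 = 1.533094… → 1.53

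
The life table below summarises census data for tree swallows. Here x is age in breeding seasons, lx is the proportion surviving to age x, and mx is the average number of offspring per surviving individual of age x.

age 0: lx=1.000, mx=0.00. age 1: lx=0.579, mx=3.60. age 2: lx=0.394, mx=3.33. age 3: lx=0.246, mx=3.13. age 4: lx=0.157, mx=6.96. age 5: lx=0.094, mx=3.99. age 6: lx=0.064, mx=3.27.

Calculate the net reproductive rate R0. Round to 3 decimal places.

5.843

lx·mx by age: 0, 2.0844, 1.31202, 0.76998, 1.09272, 0.37506, 0.20928
R0 = Σ lx·mx = 5.84346 → 5.843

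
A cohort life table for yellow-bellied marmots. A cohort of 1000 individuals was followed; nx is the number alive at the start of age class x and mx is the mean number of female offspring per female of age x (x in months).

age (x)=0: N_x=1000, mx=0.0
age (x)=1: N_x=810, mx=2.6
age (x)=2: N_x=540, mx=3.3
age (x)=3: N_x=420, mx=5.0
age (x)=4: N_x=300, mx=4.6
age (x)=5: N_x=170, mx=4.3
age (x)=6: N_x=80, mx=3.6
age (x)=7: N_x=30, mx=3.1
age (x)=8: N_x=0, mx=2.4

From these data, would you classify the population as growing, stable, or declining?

growing

lx = nx/n0 = nx/1000: 1, 0.81, 0.54, 0.42, 0.3, 0.17, 0.08, 0.03, 0
R0 = Σ lx·mx = 0 + 2.106 + 1.782 + 2.1 + 1.38 + 0.731 + 0.288 + 0.093 + 0 = 8.48
R0 > 1, so the population is growing.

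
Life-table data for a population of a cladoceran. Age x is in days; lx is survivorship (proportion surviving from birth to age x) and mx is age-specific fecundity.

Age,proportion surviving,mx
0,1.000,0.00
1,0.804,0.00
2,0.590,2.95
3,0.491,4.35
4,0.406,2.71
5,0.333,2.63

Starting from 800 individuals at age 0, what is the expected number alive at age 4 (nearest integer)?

325

Expected survivors = N0 · l_4 = 800 × 0.406 = 324.8 → 325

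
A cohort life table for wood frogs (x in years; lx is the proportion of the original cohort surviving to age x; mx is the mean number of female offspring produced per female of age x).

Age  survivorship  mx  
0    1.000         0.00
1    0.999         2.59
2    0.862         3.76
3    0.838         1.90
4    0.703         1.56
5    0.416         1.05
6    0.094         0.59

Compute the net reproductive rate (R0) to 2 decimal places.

9.01

lx·mx by age: 0, 2.58741, 3.24112, 1.5922, 1.09668, 0.4368, 0.05546
R0 = Σ lx·mx = 9.00967 → 9.01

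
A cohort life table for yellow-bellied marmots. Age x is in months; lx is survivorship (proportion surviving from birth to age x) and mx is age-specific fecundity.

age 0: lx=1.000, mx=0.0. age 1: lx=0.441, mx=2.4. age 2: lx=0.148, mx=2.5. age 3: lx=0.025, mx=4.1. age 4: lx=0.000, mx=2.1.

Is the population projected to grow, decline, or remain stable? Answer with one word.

R0 = Σ lx·mx = 0 + 1.0584 + 0.37 + 0.1025 + 0 = 1.5309
R0 > 1, so the population is growing.

growing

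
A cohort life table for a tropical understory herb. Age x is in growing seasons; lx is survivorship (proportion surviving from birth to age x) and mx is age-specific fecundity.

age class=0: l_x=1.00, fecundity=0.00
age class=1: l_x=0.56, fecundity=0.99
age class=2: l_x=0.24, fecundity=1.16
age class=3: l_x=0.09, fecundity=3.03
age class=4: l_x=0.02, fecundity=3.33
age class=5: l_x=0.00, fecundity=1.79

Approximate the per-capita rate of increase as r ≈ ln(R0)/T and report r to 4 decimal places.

0.0848

R0 = Σ lx·mx = 0 + 0.5544 + 0.2784 + 0.2727 + 0.0666 + 0 = 1.1721
Σ x·lx·mx = 2.1957; T = 2.1957/1.1721 = 1.8733…
r ≈ ln(R0)/T = ln(1.1721)/1.8733… = 0.084768… → 0.0848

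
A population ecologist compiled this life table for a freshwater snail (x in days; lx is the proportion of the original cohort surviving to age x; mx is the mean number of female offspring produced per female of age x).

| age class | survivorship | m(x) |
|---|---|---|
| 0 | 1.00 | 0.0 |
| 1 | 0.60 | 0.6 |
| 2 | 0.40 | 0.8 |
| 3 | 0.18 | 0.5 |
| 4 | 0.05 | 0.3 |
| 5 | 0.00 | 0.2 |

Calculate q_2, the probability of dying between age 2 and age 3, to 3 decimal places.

q_2 = (l_2 − l_3) / l_2 = (0.4 − 0.18) / 0.4
     = 0.22 / 0.4 = 0.55 → 0.550

0.550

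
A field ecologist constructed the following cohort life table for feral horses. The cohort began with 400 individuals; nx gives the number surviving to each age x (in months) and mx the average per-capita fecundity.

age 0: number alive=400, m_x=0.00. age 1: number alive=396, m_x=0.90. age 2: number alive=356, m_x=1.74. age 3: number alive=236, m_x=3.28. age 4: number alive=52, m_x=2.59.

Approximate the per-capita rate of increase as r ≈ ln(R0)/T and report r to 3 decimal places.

0.656

lx = nx/n0 = nx/400: 1, 0.99, 0.89, 0.59, 0.13
R0 = Σ lx·mx = 0 + 0.891 + 1.5486 + 1.9352 + 0.3367 = 4.7115
Σ x·lx·mx = 11.1406; T = 11.1406/4.7115 = 2.36455…
r ≈ ln(R0)/T = ln(4.7115)/2.36455… = 0.65552… → 0.656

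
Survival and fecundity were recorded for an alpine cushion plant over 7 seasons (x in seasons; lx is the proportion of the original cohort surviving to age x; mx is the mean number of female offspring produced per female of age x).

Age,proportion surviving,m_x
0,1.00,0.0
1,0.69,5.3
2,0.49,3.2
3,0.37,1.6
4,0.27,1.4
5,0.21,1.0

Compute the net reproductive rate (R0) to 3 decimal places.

lx·mx by age: 0, 3.657, 1.568, 0.592, 0.378, 0.21
R0 = Σ lx·mx = 6.405 → 6.405

6.405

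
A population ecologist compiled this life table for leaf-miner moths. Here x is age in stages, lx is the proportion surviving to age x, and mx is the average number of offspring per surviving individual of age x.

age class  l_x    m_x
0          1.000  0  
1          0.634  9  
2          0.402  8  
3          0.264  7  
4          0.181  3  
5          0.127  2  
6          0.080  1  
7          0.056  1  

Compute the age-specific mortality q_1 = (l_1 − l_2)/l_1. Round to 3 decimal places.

q_1 = (l_1 − l_2) / l_1 = (0.634 − 0.402) / 0.634
     = 0.232 / 0.634 = 0.365931… → 0.366

0.366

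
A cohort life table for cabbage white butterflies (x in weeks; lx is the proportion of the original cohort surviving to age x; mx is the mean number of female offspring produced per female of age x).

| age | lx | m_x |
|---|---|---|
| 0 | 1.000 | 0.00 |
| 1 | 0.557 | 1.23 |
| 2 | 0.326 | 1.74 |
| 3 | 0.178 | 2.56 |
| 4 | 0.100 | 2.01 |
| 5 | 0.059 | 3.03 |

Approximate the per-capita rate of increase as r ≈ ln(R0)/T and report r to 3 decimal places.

0.315

R0 = Σ lx·mx = 0 + 0.68511 + 0.56724 + 0.45568 + 0.201 + 0.17877 = 2.0878
Σ x·lx·mx = 4.88448; T = 4.88448/2.0878 = 2.33953…
r ≈ ln(R0)/T = ln(2.0878)/2.33953… = 0.31464… → 0.315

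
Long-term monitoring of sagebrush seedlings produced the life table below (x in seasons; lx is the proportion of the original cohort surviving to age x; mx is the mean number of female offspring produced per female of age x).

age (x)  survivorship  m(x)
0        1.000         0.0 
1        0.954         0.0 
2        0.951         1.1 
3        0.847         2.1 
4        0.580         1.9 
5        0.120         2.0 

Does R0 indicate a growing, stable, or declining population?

growing

R0 = Σ lx·mx = 0 + 0 + 1.0461 + 1.7787 + 1.102 + 0.24 = 4.1668
R0 > 1, so the population is growing.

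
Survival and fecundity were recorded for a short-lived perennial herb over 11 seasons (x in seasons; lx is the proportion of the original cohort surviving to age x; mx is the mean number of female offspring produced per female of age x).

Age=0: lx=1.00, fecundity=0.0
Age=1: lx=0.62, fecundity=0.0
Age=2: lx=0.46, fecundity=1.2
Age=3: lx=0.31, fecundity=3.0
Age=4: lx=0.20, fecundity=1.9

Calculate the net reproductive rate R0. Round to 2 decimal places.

lx·mx by age: 0, 0, 0.552, 0.93, 0.38
R0 = Σ lx·mx = 1.862 → 1.86

1.86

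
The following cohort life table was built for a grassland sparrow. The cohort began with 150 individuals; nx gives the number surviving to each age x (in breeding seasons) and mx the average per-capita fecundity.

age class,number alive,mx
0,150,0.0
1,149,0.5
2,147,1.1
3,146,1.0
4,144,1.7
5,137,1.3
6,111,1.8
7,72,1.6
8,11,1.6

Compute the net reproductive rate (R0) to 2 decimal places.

7.58

lx = nx/n0 = nx/150: 1, 0.99333…, 0.98, 0.97333…, 0.96, 0.91333…, 0.74, 0.48, 0.07333…
lx·mx by age: 0, 0.496667…, 1.078, 0.973333…, 1.632, 1.187333…, 1.332, 0.768, 0.117333…
R0 = Σ lx·mx = 7.584667… → 7.58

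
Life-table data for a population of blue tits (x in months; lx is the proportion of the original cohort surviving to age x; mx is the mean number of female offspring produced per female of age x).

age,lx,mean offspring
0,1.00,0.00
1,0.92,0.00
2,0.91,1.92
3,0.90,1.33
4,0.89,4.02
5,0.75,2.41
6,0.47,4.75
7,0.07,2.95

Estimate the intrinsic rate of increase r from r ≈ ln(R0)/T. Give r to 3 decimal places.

R0 = Σ lx·mx = 0 + 0 + 1.7472 + 1.197 + 3.5778 + 1.8075 + 2.2325 + 0.2065 = 10.7685
Σ x·lx·mx = 45.2746; T = 45.2746/10.7685 = 4.20436…
r ≈ ln(R0)/T = ln(10.7685)/4.20436… = 0.56528… → 0.565

0.565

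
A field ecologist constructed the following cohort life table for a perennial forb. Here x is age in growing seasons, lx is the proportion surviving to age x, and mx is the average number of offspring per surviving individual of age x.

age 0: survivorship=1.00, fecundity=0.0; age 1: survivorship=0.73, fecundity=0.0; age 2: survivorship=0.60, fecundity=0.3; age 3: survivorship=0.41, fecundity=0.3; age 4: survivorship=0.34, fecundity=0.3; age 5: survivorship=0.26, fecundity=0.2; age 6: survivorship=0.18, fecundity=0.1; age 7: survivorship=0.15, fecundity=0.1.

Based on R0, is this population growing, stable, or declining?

R0 = Σ lx·mx = 0 + 0 + 0.18 + 0.123 + 0.102 + 0.052 + 0.018 + 0.015 = 0.49
R0 < 1, so the population is declining.

declining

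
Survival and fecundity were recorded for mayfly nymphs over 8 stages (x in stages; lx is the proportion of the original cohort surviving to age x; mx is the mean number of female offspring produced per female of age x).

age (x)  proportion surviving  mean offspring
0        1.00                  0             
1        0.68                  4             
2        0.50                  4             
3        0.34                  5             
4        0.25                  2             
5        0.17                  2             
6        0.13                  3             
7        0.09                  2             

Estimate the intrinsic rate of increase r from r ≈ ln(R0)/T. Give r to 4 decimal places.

0.8428

R0 = Σ lx·mx = 0 + 2.72 + 2 + 1.7 + 0.5 + 0.34 + 0.39 + 0.18 = 7.83
Σ x·lx·mx = 19.12; T = 19.12/7.83 = 2.44189…
r ≈ ln(R0)/T = ln(7.83)/2.44189… = 0.842774… → 0.8428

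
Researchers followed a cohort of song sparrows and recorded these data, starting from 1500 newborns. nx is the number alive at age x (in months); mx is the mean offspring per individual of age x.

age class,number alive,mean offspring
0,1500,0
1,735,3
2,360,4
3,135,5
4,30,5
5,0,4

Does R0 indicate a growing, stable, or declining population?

growing

lx = nx/n0 = nx/1500: 1, 0.49, 0.24, 0.09, 0.02, 0
R0 = Σ lx·mx = 0 + 1.47 + 0.96 + 0.45 + 0.1 + 0 = 2.98
R0 > 1, so the population is growing.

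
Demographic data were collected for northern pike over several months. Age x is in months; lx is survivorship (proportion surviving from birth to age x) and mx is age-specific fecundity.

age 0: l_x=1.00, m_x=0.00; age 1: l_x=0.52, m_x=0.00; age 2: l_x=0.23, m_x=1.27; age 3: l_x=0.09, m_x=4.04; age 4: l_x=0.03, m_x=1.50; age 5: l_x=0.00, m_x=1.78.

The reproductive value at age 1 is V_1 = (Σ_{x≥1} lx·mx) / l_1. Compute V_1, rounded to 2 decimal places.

1.35

lx·mx for x ≥ 1: 0, 0.2921, 0.3636, 0.045, 0 → sum = 0.7007
V_1 = 0.7007 / l_1 = 0.7007 / 0.52 = 1.3475 → 1.35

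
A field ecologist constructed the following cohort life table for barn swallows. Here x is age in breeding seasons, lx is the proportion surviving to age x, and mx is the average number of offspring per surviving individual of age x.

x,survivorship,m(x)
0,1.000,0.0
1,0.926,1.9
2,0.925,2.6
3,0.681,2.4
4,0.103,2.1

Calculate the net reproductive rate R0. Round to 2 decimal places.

6.02

lx·mx by age: 0, 1.7594, 2.405, 1.6344, 0.2163
R0 = Σ lx·mx = 6.0151 → 6.02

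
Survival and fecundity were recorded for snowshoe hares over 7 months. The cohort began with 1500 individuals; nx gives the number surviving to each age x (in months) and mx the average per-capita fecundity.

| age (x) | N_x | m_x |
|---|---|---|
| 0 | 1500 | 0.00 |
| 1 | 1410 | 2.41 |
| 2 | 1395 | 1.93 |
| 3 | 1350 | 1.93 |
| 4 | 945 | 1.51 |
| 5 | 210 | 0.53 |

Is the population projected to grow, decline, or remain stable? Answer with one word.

lx = nx/n0 = nx/1500: 1, 0.94, 0.93, 0.9, 0.63, 0.14
R0 = Σ lx·mx = 0 + 2.2654 + 1.7949 + 1.737 + 0.9513 + 0.0742 = 6.8228
R0 > 1, so the population is growing.

growing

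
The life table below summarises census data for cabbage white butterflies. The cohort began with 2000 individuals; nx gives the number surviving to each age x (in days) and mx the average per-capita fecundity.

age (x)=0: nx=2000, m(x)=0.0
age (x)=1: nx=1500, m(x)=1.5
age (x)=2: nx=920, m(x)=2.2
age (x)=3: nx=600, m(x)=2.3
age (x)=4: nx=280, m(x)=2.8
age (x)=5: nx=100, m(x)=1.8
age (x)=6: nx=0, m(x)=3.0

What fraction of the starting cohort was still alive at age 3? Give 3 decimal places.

l_3 = n_3/n_0 = 600/2000 = 0.3 → 0.300

0.300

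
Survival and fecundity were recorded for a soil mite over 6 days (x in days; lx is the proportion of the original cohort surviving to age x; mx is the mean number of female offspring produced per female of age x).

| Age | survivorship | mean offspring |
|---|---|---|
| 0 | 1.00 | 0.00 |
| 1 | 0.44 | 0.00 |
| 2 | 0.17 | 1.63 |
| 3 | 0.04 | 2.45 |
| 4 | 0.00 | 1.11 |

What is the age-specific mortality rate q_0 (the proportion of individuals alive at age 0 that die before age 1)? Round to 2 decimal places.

q_0 = (l_0 − l_1) / l_0 = (1 − 0.44) / 1
     = 0.56 / 1 = 0.56 → 0.56

0.56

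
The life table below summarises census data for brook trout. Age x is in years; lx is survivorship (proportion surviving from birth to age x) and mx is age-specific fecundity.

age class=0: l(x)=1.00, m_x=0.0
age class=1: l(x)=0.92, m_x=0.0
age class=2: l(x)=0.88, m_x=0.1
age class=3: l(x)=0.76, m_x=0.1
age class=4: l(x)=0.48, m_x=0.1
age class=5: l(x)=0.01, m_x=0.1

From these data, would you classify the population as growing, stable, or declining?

R0 = Σ lx·mx = 0 + 0 + 0.088 + 0.076 + 0.048 + 0.001 = 0.213
R0 < 1, so the population is declining.

declining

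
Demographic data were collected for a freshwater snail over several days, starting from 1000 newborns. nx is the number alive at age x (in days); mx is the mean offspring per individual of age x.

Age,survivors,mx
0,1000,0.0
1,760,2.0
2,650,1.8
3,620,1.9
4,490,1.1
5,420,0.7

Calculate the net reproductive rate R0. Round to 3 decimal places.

lx = nx/n0 = nx/1000: 1, 0.76, 0.65, 0.62, 0.49, 0.42
lx·mx by age: 0, 1.52, 1.17, 1.178, 0.539, 0.294
R0 = Σ lx·mx = 4.701 → 4.701

4.701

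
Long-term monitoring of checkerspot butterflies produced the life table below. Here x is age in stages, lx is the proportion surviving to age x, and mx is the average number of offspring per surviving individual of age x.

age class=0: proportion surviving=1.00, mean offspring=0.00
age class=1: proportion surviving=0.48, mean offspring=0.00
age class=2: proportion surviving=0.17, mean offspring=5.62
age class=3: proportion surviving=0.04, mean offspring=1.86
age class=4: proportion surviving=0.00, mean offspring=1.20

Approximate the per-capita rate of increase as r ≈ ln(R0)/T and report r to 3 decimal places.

R0 = Σ lx·mx = 0 + 0 + 0.9554 + 0.0744 + 0 = 1.0298
Σ x·lx·mx = 2.134; T = 2.134/1.0298 = 2.07225…
r ≈ ln(R0)/T = ln(1.0298)/2.07225… = 0.01417… → 0.014

0.014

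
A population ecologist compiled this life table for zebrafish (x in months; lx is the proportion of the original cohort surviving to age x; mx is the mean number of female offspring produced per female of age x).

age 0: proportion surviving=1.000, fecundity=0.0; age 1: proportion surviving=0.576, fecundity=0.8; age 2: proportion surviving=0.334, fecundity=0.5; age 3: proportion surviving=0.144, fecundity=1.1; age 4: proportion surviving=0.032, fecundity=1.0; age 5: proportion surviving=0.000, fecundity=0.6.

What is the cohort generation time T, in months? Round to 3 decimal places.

lx·mx: 0, 0.4608, 0.167, 0.1584, 0.032, 0 → R0 = 0.8182
x·lx·mx: 0, 0.4608, 0.334, 0.4752, 0.128, 0 → Σ = 1.398
T = 1.398 / 0.8182 = 1.708629… → 1.709

1.709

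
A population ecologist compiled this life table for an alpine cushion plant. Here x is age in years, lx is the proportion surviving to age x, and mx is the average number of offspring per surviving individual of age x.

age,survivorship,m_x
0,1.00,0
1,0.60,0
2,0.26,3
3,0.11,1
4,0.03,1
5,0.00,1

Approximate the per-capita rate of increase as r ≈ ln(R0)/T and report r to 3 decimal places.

R0 = Σ lx·mx = 0 + 0 + 0.78 + 0.11 + 0.03 + 0 = 0.92
Σ x·lx·mx = 2.01; T = 2.01/0.92 = 2.18478…
r ≈ ln(R0)/T = ln(0.92)/2.18478… = -0.03816… → -0.038

-0.038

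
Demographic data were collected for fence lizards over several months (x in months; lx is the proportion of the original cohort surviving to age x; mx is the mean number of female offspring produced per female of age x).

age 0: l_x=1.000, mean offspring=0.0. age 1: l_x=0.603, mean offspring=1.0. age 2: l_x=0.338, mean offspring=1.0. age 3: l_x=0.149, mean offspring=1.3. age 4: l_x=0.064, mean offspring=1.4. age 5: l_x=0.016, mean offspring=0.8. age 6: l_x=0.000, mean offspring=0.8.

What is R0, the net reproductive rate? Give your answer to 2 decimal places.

1.24

lx·mx by age: 0, 0.603, 0.338, 0.1937, 0.0896, 0.0128, 0
R0 = Σ lx·mx = 1.2371 → 1.24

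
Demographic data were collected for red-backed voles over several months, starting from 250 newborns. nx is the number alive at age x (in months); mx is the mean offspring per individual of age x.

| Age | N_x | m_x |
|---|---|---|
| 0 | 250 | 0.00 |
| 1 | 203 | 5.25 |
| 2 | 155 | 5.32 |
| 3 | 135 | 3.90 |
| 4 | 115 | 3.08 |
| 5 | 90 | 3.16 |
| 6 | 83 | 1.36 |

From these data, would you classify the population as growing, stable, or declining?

growing

lx = nx/n0 = nx/250: 1, 0.812, 0.62, 0.54, 0.46, 0.36, 0.332
R0 = Σ lx·mx = 0 + 4.263 + 3.2984 + 2.106 + 1.4168 + 1.1376 + 0.45152 = 12.67332
R0 > 1, so the population is growing.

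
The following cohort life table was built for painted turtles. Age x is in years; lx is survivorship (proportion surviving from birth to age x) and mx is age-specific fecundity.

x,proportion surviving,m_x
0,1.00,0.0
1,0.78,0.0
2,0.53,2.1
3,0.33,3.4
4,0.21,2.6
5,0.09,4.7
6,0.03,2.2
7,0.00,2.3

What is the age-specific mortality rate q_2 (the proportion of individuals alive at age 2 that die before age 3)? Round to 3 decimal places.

0.377

q_2 = (l_2 − l_3) / l_2 = (0.53 − 0.33) / 0.53
     = 0.2 / 0.53 = 0.377358… → 0.377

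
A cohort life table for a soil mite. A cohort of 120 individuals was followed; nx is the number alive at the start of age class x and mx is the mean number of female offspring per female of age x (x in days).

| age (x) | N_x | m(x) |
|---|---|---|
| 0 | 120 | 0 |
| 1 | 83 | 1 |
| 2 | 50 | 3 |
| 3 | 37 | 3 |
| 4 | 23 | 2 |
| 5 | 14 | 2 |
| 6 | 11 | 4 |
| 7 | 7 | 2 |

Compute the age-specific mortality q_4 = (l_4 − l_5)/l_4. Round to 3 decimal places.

lx = nx/n0 = nx/120: 1, 0.69167…, 0.41667…, 0.30833…, 0.19167…, 0.11667…, 0.09167…, 0.05833…
q_4 = (l_4 − l_5) / l_4 = (0.191667… − 0.116667…) / 0.191667…
     = 0.075… / 0.191667… = 0.391304… → 0.391

0.391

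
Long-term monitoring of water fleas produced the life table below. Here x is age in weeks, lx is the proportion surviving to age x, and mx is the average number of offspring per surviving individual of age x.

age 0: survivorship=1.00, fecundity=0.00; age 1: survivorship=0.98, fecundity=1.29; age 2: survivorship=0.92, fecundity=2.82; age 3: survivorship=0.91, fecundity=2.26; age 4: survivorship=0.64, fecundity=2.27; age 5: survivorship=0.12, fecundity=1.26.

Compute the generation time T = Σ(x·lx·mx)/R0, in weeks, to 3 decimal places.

2.552

lx·mx: 0, 1.2642, 2.5944, 2.0566, 1.4528, 0.1512 → R0 = 7.5192
x·lx·mx: 0, 1.2642, 5.1888, 6.1698, 5.8112, 0.756 → Σ = 19.19
T = 19.19 / 7.5192 = 2.552133… → 2.552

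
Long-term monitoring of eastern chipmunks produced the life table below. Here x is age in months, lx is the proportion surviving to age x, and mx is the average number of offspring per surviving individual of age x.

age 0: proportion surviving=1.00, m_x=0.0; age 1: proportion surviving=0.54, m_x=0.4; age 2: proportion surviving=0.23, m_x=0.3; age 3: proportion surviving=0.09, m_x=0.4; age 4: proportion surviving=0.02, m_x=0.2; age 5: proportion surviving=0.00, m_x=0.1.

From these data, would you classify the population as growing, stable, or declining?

R0 = Σ lx·mx = 0 + 0.216 + 0.069 + 0.036 + 0.004 + 0 = 0.325
R0 < 1, so the population is declining.

declining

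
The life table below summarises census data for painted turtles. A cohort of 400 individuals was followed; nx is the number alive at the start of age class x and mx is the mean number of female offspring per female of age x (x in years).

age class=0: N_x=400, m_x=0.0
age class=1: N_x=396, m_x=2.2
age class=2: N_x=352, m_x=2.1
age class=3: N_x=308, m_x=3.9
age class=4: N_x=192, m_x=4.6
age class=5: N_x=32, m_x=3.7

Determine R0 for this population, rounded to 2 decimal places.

lx = nx/n0 = nx/400: 1, 0.99, 0.88, 0.77, 0.48, 0.08
lx·mx by age: 0, 2.178, 1.848, 3.003, 2.208, 0.296
R0 = Σ lx·mx = 9.533 → 9.53

9.53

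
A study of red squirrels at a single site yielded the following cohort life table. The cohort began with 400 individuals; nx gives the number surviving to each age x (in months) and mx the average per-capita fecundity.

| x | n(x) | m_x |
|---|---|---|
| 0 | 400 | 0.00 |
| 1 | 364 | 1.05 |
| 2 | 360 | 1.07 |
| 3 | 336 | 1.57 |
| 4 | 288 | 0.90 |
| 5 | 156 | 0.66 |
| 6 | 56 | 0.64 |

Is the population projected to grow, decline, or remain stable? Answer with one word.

lx = nx/n0 = nx/400: 1, 0.91, 0.9, 0.84, 0.72, 0.39, 0.14
R0 = Σ lx·mx = 0 + 0.9555 + 0.963 + 1.3188 + 0.648 + 0.2574 + 0.0896 = 4.2323
R0 > 1, so the population is growing.

growing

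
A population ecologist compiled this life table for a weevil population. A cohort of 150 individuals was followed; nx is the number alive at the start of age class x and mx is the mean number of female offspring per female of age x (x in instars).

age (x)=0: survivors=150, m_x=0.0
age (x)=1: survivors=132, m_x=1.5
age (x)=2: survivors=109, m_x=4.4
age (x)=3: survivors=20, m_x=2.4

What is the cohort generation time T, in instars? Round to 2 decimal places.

1.79

lx = nx/n0 = nx/150: 1, 0.88, 0.72667…, 0.13333…
lx·mx: 0, 1.32, 3.197333…, 0.32… → R0 = 4.837333…
x·lx·mx: 0, 1.32, 6.394667…, 0.96… → Σ = 8.674667…
T = 8.674667… / 4.837333… = 1.793275… → 1.79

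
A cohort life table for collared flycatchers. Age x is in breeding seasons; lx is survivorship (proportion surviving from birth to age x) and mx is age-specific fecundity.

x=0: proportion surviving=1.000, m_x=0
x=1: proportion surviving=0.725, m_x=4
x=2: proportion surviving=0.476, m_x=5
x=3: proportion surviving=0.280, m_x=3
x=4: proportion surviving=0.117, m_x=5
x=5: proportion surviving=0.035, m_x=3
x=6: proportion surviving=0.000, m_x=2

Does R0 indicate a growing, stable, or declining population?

growing

R0 = Σ lx·mx = 0 + 2.9 + 2.38 + 0.84 + 0.585 + 0.105 + 0 = 6.81
R0 > 1, so the population is growing.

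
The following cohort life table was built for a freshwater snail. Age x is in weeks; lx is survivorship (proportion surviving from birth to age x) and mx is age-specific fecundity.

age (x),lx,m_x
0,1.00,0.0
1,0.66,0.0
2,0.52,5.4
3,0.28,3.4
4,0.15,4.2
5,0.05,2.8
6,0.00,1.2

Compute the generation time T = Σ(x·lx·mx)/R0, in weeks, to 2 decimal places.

2.58

lx·mx: 0, 0, 2.808, 0.952, 0.63, 0.14, 0 → R0 = 4.53
x·lx·mx: 0, 0, 5.616, 2.856, 2.52, 0.7, 0 → Σ = 11.692
T = 11.692 / 4.53 = 2.581015… → 2.58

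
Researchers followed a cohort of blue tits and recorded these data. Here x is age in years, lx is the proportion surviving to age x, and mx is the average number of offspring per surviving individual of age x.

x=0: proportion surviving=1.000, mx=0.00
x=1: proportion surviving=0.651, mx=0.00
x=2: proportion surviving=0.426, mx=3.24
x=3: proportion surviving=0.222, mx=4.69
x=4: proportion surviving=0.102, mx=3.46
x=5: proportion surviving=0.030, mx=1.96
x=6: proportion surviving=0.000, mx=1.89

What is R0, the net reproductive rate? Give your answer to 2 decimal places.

2.83

lx·mx by age: 0, 0, 1.38024, 1.04118, 0.35292, 0.0588, 0
R0 = Σ lx·mx = 2.83314 → 2.83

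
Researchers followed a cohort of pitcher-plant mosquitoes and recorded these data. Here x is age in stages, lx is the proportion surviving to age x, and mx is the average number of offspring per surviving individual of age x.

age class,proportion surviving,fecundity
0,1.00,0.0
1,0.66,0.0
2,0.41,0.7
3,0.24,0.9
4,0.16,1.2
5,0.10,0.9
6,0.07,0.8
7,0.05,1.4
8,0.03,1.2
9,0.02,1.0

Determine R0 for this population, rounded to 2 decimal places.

0.97

lx·mx by age: 0, 0, 0.287, 0.216, 0.192, 0.09, 0.056, 0.07, 0.036, 0.02
R0 = Σ lx·mx = 0.967 → 0.97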